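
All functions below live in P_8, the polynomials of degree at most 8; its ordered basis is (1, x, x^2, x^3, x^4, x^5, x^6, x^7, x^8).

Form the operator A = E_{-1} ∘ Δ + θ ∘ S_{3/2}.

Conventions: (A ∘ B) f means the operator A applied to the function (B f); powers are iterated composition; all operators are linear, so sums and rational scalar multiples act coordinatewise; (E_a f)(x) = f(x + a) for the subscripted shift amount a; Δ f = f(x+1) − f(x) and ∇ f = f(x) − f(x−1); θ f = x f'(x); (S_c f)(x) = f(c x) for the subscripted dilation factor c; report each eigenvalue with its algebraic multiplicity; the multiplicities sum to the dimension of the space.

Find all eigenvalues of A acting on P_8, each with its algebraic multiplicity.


image of 1: 0
image of x: (3/2)x + 1
image of x^2: (9/2)x^2 + 2x - 1
image of x^3: (81/8)x^3 + 3x^2 - 3x + 1
image of x^4: (81/4)x^4 + 4x^3 - 6x^2 + 4x - 1
image of x^5: (1215/32)x^5 + 5x^4 - 10x^3 + 10x^2 - 5x + 1
image of x^6: (2187/32)x^6 + 6x^5 - 15x^4 + 20x^3 - 15x^2 + 6x - 1
image of x^7: (15309/128)x^7 + 7x^6 - 21x^5 + 35x^4 - 35x^3 + 21x^2 - 7x + 1
image of x^8: (6561/32)x^8 + 8x^7 - 28x^6 + 56x^5 - 70x^4 + 56x^3 - 28x^2 + 8x - 1
the matrix is upper triangular; its diagonal is (0, 3/2, 9/2, 81/8, 81/4, 1215/32, 2187/32, 15309/128, 6561/32)
for a triangular matrix the eigenvalues are the diagonal entries, with algebraic multiplicity their repetition count

λ = 0 (multiplicity 1), λ = 3/2 (multiplicity 1), λ = 9/2 (multiplicity 1), λ = 81/8 (multiplicity 1), λ = 81/4 (multiplicity 1), λ = 1215/32 (multiplicity 1), λ = 2187/32 (multiplicity 1), λ = 15309/128 (multiplicity 1), λ = 6561/32 (multiplicity 1)


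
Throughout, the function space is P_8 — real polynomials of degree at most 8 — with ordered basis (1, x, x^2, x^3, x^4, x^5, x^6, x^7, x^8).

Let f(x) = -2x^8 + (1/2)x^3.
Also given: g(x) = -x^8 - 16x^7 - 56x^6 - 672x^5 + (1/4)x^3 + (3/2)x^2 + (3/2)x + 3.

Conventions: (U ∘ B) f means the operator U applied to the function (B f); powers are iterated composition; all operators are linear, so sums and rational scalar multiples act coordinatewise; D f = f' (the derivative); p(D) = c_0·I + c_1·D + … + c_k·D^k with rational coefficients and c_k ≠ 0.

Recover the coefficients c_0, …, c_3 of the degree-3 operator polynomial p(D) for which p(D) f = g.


c_0 = 1/2, c_1 = 1, c_2 = 1/2, c_3 = 1

D^0 f = -2x^8 + (1/2)x^3
D^1 f = -16x^7 + (3/2)x^2
D^2 f = -112x^6 + 3x
D^3 f = -672x^5 + 3
matching coefficients of g against c_0 f + c_1 Df + … from the top degree down determines the c_i
solution: c_0 = 1/2, c_1 = 1, c_2 = 1/2, c_3 = 1


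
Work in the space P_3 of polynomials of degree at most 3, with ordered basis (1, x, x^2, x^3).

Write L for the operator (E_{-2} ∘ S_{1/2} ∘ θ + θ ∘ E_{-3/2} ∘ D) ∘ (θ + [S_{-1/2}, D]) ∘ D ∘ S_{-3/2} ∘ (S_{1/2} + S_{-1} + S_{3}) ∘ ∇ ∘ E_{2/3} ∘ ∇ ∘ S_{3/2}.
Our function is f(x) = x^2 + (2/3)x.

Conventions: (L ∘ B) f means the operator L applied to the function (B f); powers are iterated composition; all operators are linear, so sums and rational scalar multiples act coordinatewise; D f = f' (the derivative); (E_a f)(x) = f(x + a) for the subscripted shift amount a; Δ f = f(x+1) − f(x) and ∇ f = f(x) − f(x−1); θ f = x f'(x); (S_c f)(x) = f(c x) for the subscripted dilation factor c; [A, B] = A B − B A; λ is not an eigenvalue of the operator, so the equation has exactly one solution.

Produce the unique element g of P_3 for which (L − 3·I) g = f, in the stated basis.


the result is g(x) = -(1/3)x^2 - (2/9)x

write g with unknown coordinates in the stated basis and equate coefficients in (L − 3·I) g = f
solving from the highest basis element down gives g = -(1/3)x^2 - (2/9)x
check: L g = 0
so L g − 3·g = x^2 + (2/3)x = f ✓


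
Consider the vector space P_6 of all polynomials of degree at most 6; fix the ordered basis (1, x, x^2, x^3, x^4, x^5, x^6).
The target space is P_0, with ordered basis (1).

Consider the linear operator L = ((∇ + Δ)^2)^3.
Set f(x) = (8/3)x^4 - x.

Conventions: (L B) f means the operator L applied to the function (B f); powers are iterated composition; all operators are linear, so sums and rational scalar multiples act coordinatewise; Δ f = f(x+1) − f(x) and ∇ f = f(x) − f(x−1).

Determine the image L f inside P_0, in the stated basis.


the image equals g(x) = 0

∇ f = (32/3)x^3 - 16x^2 + (32/3)x - 11/3
Δ f = (32/3)x^3 + 16x^2 + (32/3)x + 5/3
(∇ + Δ) f = (64/3)x^3 + (64/3)x - 2
∇ (∇ + Δ) f = 64x^2 - 64x + 128/3
Δ (∇ + Δ) f = 64x^2 + 64x + 128/3
(∇ + Δ) (∇ + Δ) f = 128x^2 + 256/3
∇ (∇ + Δ)^2 f = 256x - 128
Δ (∇ + Δ)^2 f = 256x + 128
(∇ + Δ) (∇ + Δ)^2 f = 512x
∇ (∇ + Δ) (∇ + Δ)^2 f = 512
Δ (∇ + Δ) (∇ + Δ)^2 f = 512
(∇ + Δ) (∇ + Δ) (∇ + Δ)^2 f = 1024
∇ (∇ + Δ)^2 (∇ + Δ)^2 f = 0
Δ (∇ + Δ)^2 (∇ + Δ)^2 f = 0
(∇ + Δ) (∇ + Δ)^2 (∇ + Δ)^2 f = 0
∇ (∇ + Δ) (∇ + Δ)^2 (∇ + Δ)^2 f = 0
Δ (∇ + Δ) (∇ + Δ)^2 (∇ + Δ)^2 f = 0
(∇ + Δ) (∇ + Δ) (∇ + Δ)^2 (∇ + Δ)^2 f = 0


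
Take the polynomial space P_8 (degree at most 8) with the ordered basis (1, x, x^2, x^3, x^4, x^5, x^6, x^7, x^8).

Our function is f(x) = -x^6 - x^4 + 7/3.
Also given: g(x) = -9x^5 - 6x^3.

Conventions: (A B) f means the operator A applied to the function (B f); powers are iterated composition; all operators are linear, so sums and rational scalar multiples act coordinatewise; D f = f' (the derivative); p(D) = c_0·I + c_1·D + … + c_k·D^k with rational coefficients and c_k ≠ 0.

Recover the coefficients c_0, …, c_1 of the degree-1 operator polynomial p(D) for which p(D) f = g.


D^0 f = -x^6 - x^4 + 7/3
D^1 f = -6x^5 - 4x^3
matching coefficients of g against c_0 f + c_1 Df + … from the top degree down determines the c_i
solution: c_0 = 0, c_1 = 3/2

p(D) = (3/2)·D, i.e. c_0 = 0, c_1 = 3/2


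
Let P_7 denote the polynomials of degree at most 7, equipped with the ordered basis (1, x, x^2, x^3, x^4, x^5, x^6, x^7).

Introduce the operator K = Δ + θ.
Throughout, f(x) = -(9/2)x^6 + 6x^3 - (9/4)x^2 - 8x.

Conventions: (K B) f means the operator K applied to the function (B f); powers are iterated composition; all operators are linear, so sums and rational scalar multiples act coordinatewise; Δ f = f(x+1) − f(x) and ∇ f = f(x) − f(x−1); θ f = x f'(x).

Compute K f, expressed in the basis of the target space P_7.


Δ f = -27x^5 - (135/2)x^4 - 90x^3 - (99/2)x^2 - (27/2)x - 35/4
θ f = -27x^6 + 18x^3 - (9/2)x^2 - 8x
(Δ + θ) f = -27x^6 - 27x^5 - (135/2)x^4 - 72x^3 - 54x^2 - (43/2)x - 35/4

the result is g(x) = -27x^6 - 27x^5 - (135/2)x^4 - 72x^3 - 54x^2 - (43/2)x - 35/4


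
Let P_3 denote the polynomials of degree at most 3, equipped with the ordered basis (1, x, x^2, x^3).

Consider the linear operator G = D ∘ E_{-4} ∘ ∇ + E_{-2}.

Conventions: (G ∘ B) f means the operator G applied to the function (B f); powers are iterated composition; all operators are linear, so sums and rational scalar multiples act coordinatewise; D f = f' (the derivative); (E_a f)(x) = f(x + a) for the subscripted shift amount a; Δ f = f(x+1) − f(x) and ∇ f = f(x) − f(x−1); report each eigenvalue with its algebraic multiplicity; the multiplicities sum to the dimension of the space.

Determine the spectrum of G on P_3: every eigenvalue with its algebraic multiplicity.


λ = 1 (multiplicity 4)

image of 1: 1
image of x: x - 2
image of x^2: x^2 - 4x + 6
image of x^3: x^3 - 6x^2 + 18x - 35
the matrix is upper triangular; its diagonal is (1, 1, 1, 1)
for a triangular matrix the eigenvalues are the diagonal entries, with algebraic multiplicity their repetition count


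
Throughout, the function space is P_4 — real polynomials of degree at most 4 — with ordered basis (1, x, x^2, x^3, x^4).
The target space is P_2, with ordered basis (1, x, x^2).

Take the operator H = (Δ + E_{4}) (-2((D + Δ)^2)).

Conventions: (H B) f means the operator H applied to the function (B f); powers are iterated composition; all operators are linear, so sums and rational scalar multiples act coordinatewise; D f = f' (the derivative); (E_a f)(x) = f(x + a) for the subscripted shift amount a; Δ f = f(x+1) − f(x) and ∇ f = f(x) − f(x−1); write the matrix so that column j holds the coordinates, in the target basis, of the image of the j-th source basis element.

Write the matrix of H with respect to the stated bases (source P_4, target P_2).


the matrix is [[0, 0, -16, -264, -2156]; [0, 0, 0, -48, -1056]; [0, 0, 0, 0, -96]] (rows listed top to bottom)

image of 1: 0
image of x: 0
image of x^2: -16
image of x^3: -48x - 264
image of x^4: -96x^2 - 1056x - 2156
each image's coordinates form column j of the matrix


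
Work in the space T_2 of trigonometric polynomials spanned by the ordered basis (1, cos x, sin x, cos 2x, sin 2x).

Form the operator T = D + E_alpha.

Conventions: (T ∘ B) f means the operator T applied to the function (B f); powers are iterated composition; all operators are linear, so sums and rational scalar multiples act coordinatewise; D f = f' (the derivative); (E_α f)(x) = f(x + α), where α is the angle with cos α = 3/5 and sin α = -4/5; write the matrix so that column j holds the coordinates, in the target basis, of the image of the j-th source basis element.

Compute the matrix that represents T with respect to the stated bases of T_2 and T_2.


image of 1: 1
image of cos x: (3/5)cos x - (1/5)sin x
image of sin x: (1/5)cos x + (3/5)sin x
image of cos 2x: -(7/25)cos 2x - (26/25)sin 2x
image of sin 2x: (26/25)cos 2x - (7/25)sin 2x
each image's coordinates form column j of the matrix

the matrix is [[1, 0, 0, 0, 0]; [0, 3/5, 1/5, 0, 0]; [0, -1/5, 3/5, 0, 0]; [0, 0, 0, -7/25, 26/25]; [0, 0, 0, -26/25, -7/25]] (rows listed top to bottom)


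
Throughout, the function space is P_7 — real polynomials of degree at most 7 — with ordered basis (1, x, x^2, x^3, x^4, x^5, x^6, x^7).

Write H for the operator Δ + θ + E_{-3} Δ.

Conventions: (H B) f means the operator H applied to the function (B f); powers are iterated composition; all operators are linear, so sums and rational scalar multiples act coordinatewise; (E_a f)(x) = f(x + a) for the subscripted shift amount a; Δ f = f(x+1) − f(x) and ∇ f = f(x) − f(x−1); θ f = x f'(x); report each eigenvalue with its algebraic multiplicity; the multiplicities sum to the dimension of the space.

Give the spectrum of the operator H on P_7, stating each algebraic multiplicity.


λ = 0 (multiplicity 1), λ = 1 (multiplicity 1), λ = 2 (multiplicity 1), λ = 3 (multiplicity 1), λ = 4 (multiplicity 1), λ = 5 (multiplicity 1), λ = 6 (multiplicity 1), λ = 7 (multiplicity 1)

image of 1: 0
image of x: x + 2
image of x^2: 2x^2 + 4x - 4
image of x^3: 3x^3 + 6x^2 - 12x + 20
image of x^4: 4x^4 + 8x^3 - 24x^2 + 80x - 64
image of x^5: 5x^5 + 10x^4 - 40x^3 + 200x^2 - 320x + 212
image of x^6: 6x^6 + 12x^5 - 60x^4 + 400x^3 - 960x^2 + 1272x - 664
image of x^7: 7x^7 + 14x^6 - 84x^5 + 700x^4 - 2240x^3 + 4452x^2 - 4648x + 2060
the matrix is upper triangular; its diagonal is (0, 1, 2, 3, 4, 5, 6, 7)
for a triangular matrix the eigenvalues are the diagonal entries, with algebraic multiplicity their repetition count


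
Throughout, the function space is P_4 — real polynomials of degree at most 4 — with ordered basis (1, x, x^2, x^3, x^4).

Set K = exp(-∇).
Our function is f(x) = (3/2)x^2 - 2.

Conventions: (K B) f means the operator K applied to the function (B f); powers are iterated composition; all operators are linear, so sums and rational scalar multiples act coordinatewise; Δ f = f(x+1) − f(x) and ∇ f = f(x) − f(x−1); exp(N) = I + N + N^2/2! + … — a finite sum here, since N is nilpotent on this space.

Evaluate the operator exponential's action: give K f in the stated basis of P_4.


order-1 term: -3x + 3/2
order-2 term: 3/2
the series for exp(-∇) f terminates at order 2
exp(-∇) f = (3/2)x^2 - 3x + 1

the image equals g(x) = (3/2)x^2 - 3x + 1


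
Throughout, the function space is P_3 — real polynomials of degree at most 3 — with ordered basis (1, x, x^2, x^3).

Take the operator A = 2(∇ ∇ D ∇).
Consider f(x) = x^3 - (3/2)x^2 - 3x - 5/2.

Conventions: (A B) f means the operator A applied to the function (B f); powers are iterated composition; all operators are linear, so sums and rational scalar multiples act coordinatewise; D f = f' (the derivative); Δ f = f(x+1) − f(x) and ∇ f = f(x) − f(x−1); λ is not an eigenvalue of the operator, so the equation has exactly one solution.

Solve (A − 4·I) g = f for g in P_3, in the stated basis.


write g with unknown coordinates in the stated basis and equate coefficients in (A − 4·I) g = f
solving from the highest basis element down gives g = -(1/4)x^3 + (3/8)x^2 + (3/4)x + 5/8
check: A g = 0
so A g − 4·g = x^3 - (3/2)x^2 - 3x - 5/2 = f ✓

g(x) = -(1/4)x^3 + (3/8)x^2 + (3/4)x + 5/8


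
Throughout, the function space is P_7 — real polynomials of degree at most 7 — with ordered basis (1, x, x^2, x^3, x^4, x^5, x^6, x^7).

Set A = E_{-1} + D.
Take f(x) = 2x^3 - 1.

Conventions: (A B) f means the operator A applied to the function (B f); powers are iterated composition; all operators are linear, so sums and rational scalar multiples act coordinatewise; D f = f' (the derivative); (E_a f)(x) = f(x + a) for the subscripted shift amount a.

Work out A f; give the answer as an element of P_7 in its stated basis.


the image equals g(x) = 2x^3 + 6x - 3

E_{-1} f = 2x^3 - 6x^2 + 6x - 3
D f = 6x^2
(E_{-1} + D) f = 2x^3 + 6x - 3


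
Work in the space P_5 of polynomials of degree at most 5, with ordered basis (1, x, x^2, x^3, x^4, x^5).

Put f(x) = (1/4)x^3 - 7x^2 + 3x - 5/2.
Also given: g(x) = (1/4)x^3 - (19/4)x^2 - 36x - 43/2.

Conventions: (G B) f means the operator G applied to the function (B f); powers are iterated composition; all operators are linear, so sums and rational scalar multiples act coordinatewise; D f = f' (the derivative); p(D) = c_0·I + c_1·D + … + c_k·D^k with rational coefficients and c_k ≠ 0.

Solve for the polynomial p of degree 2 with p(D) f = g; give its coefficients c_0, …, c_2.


D^0 f = (1/4)x^3 - 7x^2 + 3x - 5/2
D^1 f = (3/4)x^2 - 14x + 3
D^2 f = (3/2)x - 14
matching coefficients of g against c_0 f + c_1 Df + … from the top degree down determines the c_i
solution: c_0 = 1, c_1 = 3, c_2 = 2

p(D) = I + 3·D + 2·D^2, i.e. c_0 = 1, c_1 = 3, c_2 = 2


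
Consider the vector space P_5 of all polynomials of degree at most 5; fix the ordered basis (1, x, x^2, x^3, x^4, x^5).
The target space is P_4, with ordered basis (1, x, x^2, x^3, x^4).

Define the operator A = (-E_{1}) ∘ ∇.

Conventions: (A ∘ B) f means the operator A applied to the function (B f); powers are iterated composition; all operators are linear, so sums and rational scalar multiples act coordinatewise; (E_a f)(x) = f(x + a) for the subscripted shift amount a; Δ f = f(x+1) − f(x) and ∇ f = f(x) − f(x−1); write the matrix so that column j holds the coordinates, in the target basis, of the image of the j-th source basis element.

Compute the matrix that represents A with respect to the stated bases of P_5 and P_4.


image of 1: 0
image of x: -1
image of x^2: -2x - 1
image of x^3: -3x^2 - 3x - 1
image of x^4: -4x^3 - 6x^2 - 4x - 1
image of x^5: -5x^4 - 10x^3 - 10x^2 - 5x - 1
each image's coordinates form column j of the matrix

the matrix is [[0, -1, -1, -1, -1, -1]; [0, 0, -2, -3, -4, -5]; [0, 0, 0, -3, -6, -10]; [0, 0, 0, 0, -4, -10]; [0, 0, 0, 0, 0, -5]] (rows listed top to bottom)


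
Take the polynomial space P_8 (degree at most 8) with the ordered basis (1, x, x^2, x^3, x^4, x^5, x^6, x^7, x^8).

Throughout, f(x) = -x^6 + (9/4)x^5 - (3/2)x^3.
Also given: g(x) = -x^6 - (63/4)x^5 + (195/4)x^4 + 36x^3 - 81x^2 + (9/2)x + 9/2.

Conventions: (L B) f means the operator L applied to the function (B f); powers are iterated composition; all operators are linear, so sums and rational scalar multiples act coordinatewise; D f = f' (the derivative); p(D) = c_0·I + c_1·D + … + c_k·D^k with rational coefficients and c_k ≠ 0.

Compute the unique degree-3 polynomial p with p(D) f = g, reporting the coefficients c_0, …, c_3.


D^0 f = -x^6 + (9/4)x^5 - (3/2)x^3
D^1 f = -6x^5 + (45/4)x^4 - (9/2)x^2
D^2 f = -30x^4 + 45x^3 - 9x
D^3 f = -120x^3 + 135x^2 - 9
matching coefficients of g against c_0 f + c_1 Df + … from the top degree down determines the c_i
solution: c_0 = 1, c_1 = 3, c_2 = -1/2, c_3 = -1/2

c_0 = 1, c_1 = 3, c_2 = -1/2, c_3 = -1/2


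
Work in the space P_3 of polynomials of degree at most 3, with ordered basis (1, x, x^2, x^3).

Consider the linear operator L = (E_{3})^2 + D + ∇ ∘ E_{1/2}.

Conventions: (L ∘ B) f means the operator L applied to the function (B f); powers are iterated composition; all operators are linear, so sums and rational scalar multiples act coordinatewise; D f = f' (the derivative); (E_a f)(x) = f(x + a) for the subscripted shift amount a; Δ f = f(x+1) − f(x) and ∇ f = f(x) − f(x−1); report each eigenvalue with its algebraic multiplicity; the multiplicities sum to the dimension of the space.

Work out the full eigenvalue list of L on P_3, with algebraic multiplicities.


λ = 1 (multiplicity 4)

image of 1: 1
image of x: x + 8
image of x^2: x^2 + 16x + 36
image of x^3: x^3 + 24x^2 + 108x + 865/4
the matrix is upper triangular; its diagonal is (1, 1, 1, 1)
for a triangular matrix the eigenvalues are the diagonal entries, with algebraic multiplicity their repetition count


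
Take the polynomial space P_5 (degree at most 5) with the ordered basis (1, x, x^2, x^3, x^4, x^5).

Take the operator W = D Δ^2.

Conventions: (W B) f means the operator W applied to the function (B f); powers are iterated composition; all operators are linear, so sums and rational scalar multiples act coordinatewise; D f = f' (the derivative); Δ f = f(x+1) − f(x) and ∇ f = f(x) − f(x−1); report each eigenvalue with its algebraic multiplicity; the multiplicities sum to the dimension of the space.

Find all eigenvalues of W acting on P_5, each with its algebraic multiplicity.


λ = 0 (multiplicity 6)

image of 1: 0
image of x: 0
image of x^2: 0
image of x^3: 6
image of x^4: 24x + 24
image of x^5: 60x^2 + 120x + 70
the matrix is upper triangular; its diagonal is (0, 0, 0, 0, 0, 0)
for a triangular matrix the eigenvalues are the diagonal entries, with algebraic multiplicity their repetition count


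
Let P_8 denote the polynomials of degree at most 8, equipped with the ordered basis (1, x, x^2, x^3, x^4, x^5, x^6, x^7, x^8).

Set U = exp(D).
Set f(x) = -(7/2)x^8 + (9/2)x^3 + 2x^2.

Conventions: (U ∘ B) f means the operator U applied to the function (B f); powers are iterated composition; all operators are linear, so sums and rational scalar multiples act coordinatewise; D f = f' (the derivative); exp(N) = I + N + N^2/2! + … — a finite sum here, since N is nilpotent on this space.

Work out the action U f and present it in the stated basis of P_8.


order-1 term: -28x^7 + (27/2)x^2 + 4x
order-2 term: -98x^6 + (27/2)x + 2
order-3 term: -196x^5 + 9/2
order-4 term: -245x^4
order-5 term: -196x^3
order-6 term: -98x^2
order-7 term: -28x
order-8 term: -7/2
the series for exp(D) f terminates at order 8
exp(D) f = -(7/2)x^8 - 28x^7 - 98x^6 - 196x^5 - 245x^4 - (383/2)x^3 - (165/2)x^2 - (21/2)x + 3

the image equals g(x) = -(7/2)x^8 - 28x^7 - 98x^6 - 196x^5 - 245x^4 - (383/2)x^3 - (165/2)x^2 - (21/2)x + 3


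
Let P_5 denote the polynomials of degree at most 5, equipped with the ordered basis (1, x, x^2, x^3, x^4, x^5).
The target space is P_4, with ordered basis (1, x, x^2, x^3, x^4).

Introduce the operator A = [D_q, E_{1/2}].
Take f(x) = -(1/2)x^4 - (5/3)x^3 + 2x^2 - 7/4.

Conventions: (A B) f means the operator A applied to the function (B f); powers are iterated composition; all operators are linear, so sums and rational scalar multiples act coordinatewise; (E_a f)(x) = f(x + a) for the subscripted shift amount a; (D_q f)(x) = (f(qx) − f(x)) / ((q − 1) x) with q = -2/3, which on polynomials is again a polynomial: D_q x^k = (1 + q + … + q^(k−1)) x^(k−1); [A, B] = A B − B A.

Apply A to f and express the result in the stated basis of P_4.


E_{1/2} f = -(1/2)x^4 - (8/3)x^3 - (5/4)x^2 + (1/2)x - 143/96
D_q E_{1/2} f = -(13/54)x^3 - (56/27)x^2 - (5/12)x + 1/2
D_q f = -(13/54)x^3 - (35/27)x^2 + (2/3)x
E_{1/2} D_q f = -(13/54)x^3 - (179/108)x^2 - (175/216)x - 1/48
[D_q, E_{1/2}] f = -(5/12)x^2 + (85/216)x + 25/48

the result is g(x) = -(5/12)x^2 + (85/216)x + 25/48


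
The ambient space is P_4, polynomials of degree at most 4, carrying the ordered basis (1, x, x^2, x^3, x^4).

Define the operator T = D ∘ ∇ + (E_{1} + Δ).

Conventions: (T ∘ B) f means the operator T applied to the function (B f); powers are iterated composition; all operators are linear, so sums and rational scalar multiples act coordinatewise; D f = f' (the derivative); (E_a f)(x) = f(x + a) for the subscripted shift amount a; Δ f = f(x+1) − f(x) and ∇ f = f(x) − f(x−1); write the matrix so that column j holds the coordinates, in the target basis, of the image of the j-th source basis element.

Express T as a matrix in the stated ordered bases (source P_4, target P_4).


the matrix is [[1, 2, 4, -1, 6]; [0, 1, 4, 12, -4]; [0, 0, 1, 6, 24]; [0, 0, 0, 1, 8]; [0, 0, 0, 0, 1]] (rows listed top to bottom)

image of 1: 1
image of x: x + 2
image of x^2: x^2 + 4x + 4
image of x^3: x^3 + 6x^2 + 12x - 1
image of x^4: x^4 + 8x^3 + 24x^2 - 4x + 6
each image's coordinates form column j of the matrix


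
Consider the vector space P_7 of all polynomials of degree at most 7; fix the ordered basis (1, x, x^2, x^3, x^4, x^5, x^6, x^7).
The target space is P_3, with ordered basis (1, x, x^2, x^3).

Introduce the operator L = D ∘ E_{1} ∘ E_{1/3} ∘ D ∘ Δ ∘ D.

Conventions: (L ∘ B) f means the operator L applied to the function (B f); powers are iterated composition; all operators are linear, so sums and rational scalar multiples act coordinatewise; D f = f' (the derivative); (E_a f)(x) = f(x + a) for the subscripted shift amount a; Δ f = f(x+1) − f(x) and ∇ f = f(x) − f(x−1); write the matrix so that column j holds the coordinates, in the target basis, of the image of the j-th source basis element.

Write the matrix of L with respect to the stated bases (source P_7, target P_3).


the matrix is [[0, 0, 0, 0, 24, 220, 1240, 50050/9]; [0, 0, 0, 0, 0, 120, 1320, 8680]; [0, 0, 0, 0, 0, 0, 360, 4620]; [0, 0, 0, 0, 0, 0, 0, 840]] (rows listed top to bottom)

image of 1: 0
image of x: 0
image of x^2: 0
image of x^3: 0
image of x^4: 24
image of x^5: 120x + 220
image of x^6: 360x^2 + 1320x + 1240
image of x^7: 840x^3 + 4620x^2 + 8680x + 50050/9
each image's coordinates form column j of the matrix


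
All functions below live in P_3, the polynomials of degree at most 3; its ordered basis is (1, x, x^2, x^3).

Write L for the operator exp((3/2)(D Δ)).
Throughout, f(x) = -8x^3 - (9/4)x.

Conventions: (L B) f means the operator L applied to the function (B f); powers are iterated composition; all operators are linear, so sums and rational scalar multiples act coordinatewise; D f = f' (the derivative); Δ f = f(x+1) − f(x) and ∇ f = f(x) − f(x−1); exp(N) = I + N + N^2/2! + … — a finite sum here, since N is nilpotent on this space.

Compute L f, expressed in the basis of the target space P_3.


order-1 term: -72x - 36
the series for exp((3/2)(D Δ)) f terminates at order 1
exp((3/2)(D Δ)) f = -8x^3 - (297/4)x - 36

the image equals g(x) = -8x^3 - (297/4)x - 36


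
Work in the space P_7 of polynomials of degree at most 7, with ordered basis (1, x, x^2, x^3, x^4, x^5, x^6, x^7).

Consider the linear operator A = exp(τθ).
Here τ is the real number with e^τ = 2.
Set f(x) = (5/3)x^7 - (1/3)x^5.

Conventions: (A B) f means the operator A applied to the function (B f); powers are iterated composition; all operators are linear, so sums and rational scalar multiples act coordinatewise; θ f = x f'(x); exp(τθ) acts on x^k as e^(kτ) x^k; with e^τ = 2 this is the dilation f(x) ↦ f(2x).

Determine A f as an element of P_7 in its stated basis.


the result is g(x) = (640/3)x^7 - (32/3)x^5

exp(τθ) x^k = e^(kτ) x^k; with e^τ = 2 this sends x^k to 2^k x^k
x^5 ↦ 32 x^5
x^7 ↦ 128 x^7
applying this coordinatewise to f: exp(τθ) f = (640/3)x^7 - (32/3)x^5


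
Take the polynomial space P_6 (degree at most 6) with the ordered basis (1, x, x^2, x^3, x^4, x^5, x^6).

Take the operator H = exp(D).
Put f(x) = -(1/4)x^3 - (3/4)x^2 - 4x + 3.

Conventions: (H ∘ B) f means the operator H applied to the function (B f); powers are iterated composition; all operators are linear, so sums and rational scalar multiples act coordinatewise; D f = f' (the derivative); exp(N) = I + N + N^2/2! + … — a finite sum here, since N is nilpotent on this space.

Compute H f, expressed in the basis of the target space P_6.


g(x) = -(1/4)x^3 - (3/2)x^2 - (25/4)x - 2

order-1 term: -(3/4)x^2 - (3/2)x - 4
order-2 term: -(3/4)x - 3/4
order-3 term: -1/4
the series for exp(D) f terminates at order 3
exp(D) f = -(1/4)x^3 - (3/2)x^2 - (25/4)x - 2


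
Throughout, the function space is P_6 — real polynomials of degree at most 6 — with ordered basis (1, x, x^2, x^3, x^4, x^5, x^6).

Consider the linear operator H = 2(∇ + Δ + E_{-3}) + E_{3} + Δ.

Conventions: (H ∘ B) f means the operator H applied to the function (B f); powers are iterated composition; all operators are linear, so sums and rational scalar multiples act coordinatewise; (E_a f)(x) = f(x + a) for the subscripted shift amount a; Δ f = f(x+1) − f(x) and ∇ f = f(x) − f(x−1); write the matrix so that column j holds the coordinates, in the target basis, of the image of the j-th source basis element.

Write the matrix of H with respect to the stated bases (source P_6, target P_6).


the matrix is [[3, 2, 28, -22, 244, -238, 2188]; [0, 3, 4, 84, -88, 1220, -1428]; [0, 0, 3, 6, 168, -220, 3660]; [0, 0, 0, 3, 8, 280, -440]; [0, 0, 0, 0, 3, 10, 420]; [0, 0, 0, 0, 0, 3, 12]; [0, 0, 0, 0, 0, 0, 3]] (rows listed top to bottom)

image of 1: 3
image of x: 3x + 2
image of x^2: 3x^2 + 4x + 28
image of x^3: 3x^3 + 6x^2 + 84x - 22
image of x^4: 3x^4 + 8x^3 + 168x^2 - 88x + 244
image of x^5: 3x^5 + 10x^4 + 280x^3 - 220x^2 + 1220x - 238
image of x^6: 3x^6 + 12x^5 + 420x^4 - 440x^3 + 3660x^2 - 1428x + 2188
each image's coordinates form column j of the matrix


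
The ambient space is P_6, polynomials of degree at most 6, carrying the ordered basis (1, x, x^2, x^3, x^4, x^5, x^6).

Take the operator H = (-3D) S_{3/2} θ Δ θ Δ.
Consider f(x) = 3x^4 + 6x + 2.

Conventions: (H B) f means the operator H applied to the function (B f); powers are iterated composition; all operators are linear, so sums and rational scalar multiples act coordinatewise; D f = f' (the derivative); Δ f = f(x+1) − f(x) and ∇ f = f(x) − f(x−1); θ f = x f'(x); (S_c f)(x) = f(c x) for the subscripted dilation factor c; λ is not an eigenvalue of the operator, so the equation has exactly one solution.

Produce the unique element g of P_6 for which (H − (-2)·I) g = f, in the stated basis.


g(x) = (3/2)x^4 + 732x + 407/2

write g with unknown coordinates in the stated basis and equate coefficients in (H − (-2)·I) g = f
solving from the highest basis element down gives g = (3/2)x^4 + 732x + 407/2
check: H g = -1458x - 405
so H g − (-2)·g = 3x^4 + 6x + 2 = f ✓


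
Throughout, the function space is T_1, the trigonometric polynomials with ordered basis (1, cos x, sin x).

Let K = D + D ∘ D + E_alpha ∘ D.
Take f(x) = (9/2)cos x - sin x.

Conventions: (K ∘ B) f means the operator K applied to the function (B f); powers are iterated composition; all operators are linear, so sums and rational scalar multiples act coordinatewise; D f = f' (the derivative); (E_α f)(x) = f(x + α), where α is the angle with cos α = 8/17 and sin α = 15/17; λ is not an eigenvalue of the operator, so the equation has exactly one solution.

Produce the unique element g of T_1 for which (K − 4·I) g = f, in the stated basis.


the result is g(x) = -(17/25)cos x + (17/50)sin x

write g with unknown coordinates in the stated basis and equate coefficients in (K − 4·I) g = f
solving from the highest basis element down gives g = -(17/25)cos x + (17/50)sin x
check: K g = (89/50)cos x + (9/25)sin x
so K g − 4·g = (9/2)cos x - sin x = f ✓


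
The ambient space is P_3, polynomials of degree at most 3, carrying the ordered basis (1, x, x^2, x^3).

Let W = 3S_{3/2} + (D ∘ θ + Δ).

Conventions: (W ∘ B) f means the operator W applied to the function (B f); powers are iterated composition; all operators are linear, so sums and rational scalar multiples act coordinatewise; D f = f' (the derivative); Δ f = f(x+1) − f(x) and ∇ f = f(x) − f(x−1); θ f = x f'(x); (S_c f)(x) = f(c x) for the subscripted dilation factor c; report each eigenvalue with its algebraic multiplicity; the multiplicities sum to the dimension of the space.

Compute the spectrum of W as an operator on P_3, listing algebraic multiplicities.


image of 1: 3
image of x: (9/2)x + 2
image of x^2: (27/4)x^2 + 6x + 1
image of x^3: (81/8)x^3 + 12x^2 + 3x + 1
the matrix is upper triangular; its diagonal is (3, 9/2, 27/4, 81/8)
for a triangular matrix the eigenvalues are the diagonal entries, with algebraic multiplicity their repetition count

λ = 3 (multiplicity 1), λ = 9/2 (multiplicity 1), λ = 27/4 (multiplicity 1), λ = 81/8 (multiplicity 1)


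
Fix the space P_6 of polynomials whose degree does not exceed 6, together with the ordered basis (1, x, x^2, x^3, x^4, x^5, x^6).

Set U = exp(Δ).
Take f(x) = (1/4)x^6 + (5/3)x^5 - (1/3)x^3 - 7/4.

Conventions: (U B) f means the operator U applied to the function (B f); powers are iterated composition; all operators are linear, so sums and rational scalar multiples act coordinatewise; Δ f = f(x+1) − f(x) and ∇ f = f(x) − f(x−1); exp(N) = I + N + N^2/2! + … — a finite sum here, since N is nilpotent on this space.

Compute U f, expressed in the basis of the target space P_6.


g(x) = (1/4)x^6 + (19/6)x^5 + (95/6)x^4 + 58x^3 + (1663/12)x^2 + 201x + 134

order-1 term: (3/2)x^5 + (145/12)x^4 + (65/3)x^3 + (233/12)x^2 + (53/6)x + 19/12
order-2 term: (15/4)x^4 + (95/3)x^3 + (305/4)x^2 + (479/6)x + 127/4
order-3 term: 5x^3 + (235/6)x^2 + (175/2)x + 383/6
order-4 term: (15/4)x^2 + (70/3)x + 395/12
order-5 term: (3/2)x + 65/12
order-6 term: 1/4
the series for exp(Δ) f terminates at order 6
exp(Δ) f = (1/4)x^6 + (19/6)x^5 + (95/6)x^4 + 58x^3 + (1663/12)x^2 + 201x + 134


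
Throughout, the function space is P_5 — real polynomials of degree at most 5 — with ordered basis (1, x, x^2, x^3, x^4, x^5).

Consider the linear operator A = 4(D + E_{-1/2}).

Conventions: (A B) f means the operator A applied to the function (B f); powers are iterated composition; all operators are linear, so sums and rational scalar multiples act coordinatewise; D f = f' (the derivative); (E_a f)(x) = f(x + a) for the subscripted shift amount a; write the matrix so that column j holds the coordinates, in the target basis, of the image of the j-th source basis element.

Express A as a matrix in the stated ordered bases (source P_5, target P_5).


image of 1: 4
image of x: 4x + 2
image of x^2: 4x^2 + 4x + 1
image of x^3: 4x^3 + 6x^2 + 3x - 1/2
image of x^4: 4x^4 + 8x^3 + 6x^2 - 2x + 1/4
image of x^5: 4x^5 + 10x^4 + 10x^3 - 5x^2 + (5/4)x - 1/8
each image's coordinates form column j of the matrix

the matrix is [[4, 2, 1, -1/2, 1/4, -1/8]; [0, 4, 4, 3, -2, 5/4]; [0, 0, 4, 6, 6, -5]; [0, 0, 0, 4, 8, 10]; [0, 0, 0, 0, 4, 10]; [0, 0, 0, 0, 0, 4]] (rows listed top to bottom)


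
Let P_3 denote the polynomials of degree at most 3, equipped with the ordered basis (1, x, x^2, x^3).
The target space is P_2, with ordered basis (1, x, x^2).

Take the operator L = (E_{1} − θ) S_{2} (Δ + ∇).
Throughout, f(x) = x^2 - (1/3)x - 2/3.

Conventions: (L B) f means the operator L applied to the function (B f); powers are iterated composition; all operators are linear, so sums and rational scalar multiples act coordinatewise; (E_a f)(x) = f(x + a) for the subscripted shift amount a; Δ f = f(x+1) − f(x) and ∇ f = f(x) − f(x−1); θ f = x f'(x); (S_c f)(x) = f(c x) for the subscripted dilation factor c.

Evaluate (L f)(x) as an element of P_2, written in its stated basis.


Δ f = 2x + 2/3
∇ f = 2x - 4/3
(Δ + ∇) f = 4x - 2/3
S_{2} (Δ + ∇) f = 8x - 2/3
E_{1} S_{2} (Δ + ∇) f = 8x + 22/3
θ S_{2} (Δ + ∇) f = 8x
(-θ) S_{2} (Δ + ∇) f = -8x
(E_{1} − θ) S_{2} (Δ + ∇) f = 22/3

g(x) = 22/3


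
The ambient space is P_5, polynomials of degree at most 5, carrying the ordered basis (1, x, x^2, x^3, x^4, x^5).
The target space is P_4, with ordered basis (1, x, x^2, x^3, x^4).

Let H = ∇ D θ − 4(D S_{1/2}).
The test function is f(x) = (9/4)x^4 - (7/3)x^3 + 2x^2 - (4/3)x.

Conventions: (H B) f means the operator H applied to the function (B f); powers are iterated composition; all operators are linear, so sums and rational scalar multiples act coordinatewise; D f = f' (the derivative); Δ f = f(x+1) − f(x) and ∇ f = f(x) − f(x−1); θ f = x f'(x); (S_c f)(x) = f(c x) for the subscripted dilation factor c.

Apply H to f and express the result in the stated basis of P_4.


θ f = 9x^4 - 7x^3 + 4x^2 - (4/3)x
D θ f = 36x^3 - 21x^2 + 8x - 4/3
∇ D θ f = 108x^2 - 150x + 65
S_{1/2} f = (9/64)x^4 - (7/24)x^3 + (1/2)x^2 - (2/3)x
D S_{1/2} f = (9/16)x^3 - (7/8)x^2 + x - 2/3
(-4(D S_{1/2})) f = -(9/4)x^3 + (7/2)x^2 - 4x + 8/3
(∇ D θ − 4(D S_{1/2})) f = -(9/4)x^3 + (223/2)x^2 - 154x + 203/3

the image equals g(x) = -(9/4)x^3 + (223/2)x^2 - 154x + 203/3


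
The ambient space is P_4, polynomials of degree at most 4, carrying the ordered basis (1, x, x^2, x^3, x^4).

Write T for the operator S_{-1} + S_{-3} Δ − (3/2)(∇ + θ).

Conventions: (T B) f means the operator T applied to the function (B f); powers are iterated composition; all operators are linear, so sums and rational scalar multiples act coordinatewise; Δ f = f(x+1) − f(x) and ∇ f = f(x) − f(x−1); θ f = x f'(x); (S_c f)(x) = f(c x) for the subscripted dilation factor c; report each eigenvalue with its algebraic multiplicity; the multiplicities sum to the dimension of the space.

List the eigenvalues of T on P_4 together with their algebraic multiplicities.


λ = -11/2 (multiplicity 1), λ = -5 (multiplicity 1), λ = -5/2 (multiplicity 1), λ = -2 (multiplicity 1), λ = 1 (multiplicity 1)

image of 1: 1
image of x: -(5/2)x - 1/2
image of x^2: -2x^2 - 9x + 5/2
image of x^3: -(11/2)x^3 + (45/2)x^2 - (9/2)x - 1/2
image of x^4: -5x^4 - 114x^3 + 63x^2 - 18x + 5/2
the matrix is upper triangular; its diagonal is (1, -5/2, -2, -11/2, -5)
for a triangular matrix the eigenvalues are the diagonal entries, with algebraic multiplicity their repetition count


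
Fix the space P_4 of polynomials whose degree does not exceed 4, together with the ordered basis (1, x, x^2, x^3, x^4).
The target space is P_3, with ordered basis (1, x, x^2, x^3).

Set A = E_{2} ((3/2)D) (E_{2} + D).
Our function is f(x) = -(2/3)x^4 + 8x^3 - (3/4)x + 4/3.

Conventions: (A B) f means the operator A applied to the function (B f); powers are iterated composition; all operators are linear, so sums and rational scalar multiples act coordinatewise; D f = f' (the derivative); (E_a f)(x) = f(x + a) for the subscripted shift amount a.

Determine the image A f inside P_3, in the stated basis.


E_{2} f = -(2/3)x^4 + (8/3)x^3 + 32x^2 + (887/12)x + 319/6
D f = -(8/3)x^3 + 24x^2 - 3/4
(E_{2} + D) f = -(2/3)x^4 + 56x^2 + (887/12)x + 629/12
D (E_{2} + D) f = -(8/3)x^3 + 112x + 887/12
((3/2)D) (E_{2} + D) f = -4x^3 + 168x + 887/8
E_{2} ((3/2)D) (E_{2} + D) f = -4x^3 - 24x^2 + 120x + 3319/8

the result is g(x) = -4x^3 - 24x^2 + 120x + 3319/8


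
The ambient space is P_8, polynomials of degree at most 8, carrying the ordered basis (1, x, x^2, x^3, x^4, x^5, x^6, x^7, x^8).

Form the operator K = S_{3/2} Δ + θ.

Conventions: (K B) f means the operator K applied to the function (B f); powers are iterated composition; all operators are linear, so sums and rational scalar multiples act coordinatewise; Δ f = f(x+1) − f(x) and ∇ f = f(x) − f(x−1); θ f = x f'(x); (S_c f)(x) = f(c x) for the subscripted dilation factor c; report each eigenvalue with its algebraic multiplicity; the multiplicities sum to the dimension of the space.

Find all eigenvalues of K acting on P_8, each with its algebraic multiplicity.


image of 1: 0
image of x: x + 1
image of x^2: 2x^2 + 3x + 1
image of x^3: 3x^3 + (27/4)x^2 + (9/2)x + 1
image of x^4: 4x^4 + (27/2)x^3 + (27/2)x^2 + 6x + 1
image of x^5: 5x^5 + (405/16)x^4 + (135/4)x^3 + (45/2)x^2 + (15/2)x + 1
image of x^6: 6x^6 + (729/16)x^5 + (1215/16)x^4 + (135/2)x^3 + (135/4)x^2 + 9x + 1
image of x^7: 7x^7 + (5103/64)x^6 + (5103/32)x^5 + (2835/16)x^4 + (945/8)x^3 + (189/4)x^2 + (21/2)x + 1
image of x^8: 8x^8 + (2187/16)x^7 + (5103/16)x^6 + (1701/4)x^5 + (2835/8)x^4 + 189x^3 + 63x^2 + 12x + 1
the matrix is upper triangular; its diagonal is (0, 1, 2, 3, 4, 5, 6, 7, 8)
for a triangular matrix the eigenvalues are the diagonal entries, with algebraic multiplicity their repetition count

λ = 0 (multiplicity 1), λ = 1 (multiplicity 1), λ = 2 (multiplicity 1), λ = 3 (multiplicity 1), λ = 4 (multiplicity 1), λ = 5 (multiplicity 1), λ = 6 (multiplicity 1), λ = 7 (multiplicity 1), λ = 8 (multiplicity 1)


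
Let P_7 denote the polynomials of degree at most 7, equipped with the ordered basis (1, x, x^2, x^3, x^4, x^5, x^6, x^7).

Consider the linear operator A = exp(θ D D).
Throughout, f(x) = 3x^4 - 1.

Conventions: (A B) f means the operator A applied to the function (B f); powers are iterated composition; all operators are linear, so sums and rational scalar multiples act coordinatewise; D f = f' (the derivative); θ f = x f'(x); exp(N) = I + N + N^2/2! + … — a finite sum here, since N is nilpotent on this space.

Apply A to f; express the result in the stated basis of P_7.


order-1 term: 72x^2
the series for exp(θ D D) f terminates at order 1
exp(θ D D) f = 3x^4 + 72x^2 - 1

the result is g(x) = 3x^4 + 72x^2 - 1


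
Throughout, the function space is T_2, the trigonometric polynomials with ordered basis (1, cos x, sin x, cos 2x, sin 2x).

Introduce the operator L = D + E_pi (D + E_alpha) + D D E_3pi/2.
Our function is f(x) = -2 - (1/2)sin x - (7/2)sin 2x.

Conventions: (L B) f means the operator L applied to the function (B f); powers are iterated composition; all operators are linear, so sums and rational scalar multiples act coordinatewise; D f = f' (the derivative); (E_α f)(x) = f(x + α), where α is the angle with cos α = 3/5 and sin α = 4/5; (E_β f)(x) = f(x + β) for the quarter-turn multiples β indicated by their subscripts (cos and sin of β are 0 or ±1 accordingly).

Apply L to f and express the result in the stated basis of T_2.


D f = -(1/2)cos x - 7cos 2x
D f = -(1/2)cos x - 7cos 2x
E_alpha f = -2 - (2/5)cos x - (3/10)sin x - (84/25)cos 2x + (49/50)sin 2x
(D + E_alpha) f = -2 - (9/10)cos x - (3/10)sin x - (259/25)cos 2x + (49/50)sin 2x
E_pi (D + E_alpha) f = -2 + (9/10)cos x + (3/10)sin x - (259/25)cos 2x + (49/50)sin 2x
E_3pi/2 f = -2 + (1/2)cos x + (7/2)sin 2x
D E_3pi/2 f = -(1/2)sin x + 7cos 2x
D D E_3pi/2 f = -(1/2)cos x - 14sin 2x
(D + E_pi (D + E_alpha) + D D E_3pi/2) f = -2 - (1/10)cos x + (3/10)sin x - (434/25)cos 2x - (651/50)sin 2x

the result is g(x) = -2 - (1/10)cos x + (3/10)sin x - (434/25)cos 2x - (651/50)sin 2x


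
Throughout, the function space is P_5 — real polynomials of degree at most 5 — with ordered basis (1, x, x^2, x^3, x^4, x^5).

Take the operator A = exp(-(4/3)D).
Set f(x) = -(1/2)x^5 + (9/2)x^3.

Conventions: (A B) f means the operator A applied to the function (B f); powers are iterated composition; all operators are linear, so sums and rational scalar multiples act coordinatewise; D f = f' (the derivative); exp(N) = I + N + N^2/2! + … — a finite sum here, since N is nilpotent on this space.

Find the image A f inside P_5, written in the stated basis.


the result is g(x) = -(1/2)x^5 + (10/3)x^4 - (79/18)x^3 - (166/27)x^2 + (1304/81)x - 2080/243

order-1 term: (10/3)x^4 - 18x^2
order-2 term: -(80/9)x^3 + 24x
order-3 term: (320/27)x^2 - 32/3
order-4 term: -(640/81)x
order-5 term: 512/243
the series for exp(-(4/3)D) f terminates at order 5
exp(-(4/3)D) f = -(1/2)x^5 + (10/3)x^4 - (79/18)x^3 - (166/27)x^2 + (1304/81)x - 2080/243
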